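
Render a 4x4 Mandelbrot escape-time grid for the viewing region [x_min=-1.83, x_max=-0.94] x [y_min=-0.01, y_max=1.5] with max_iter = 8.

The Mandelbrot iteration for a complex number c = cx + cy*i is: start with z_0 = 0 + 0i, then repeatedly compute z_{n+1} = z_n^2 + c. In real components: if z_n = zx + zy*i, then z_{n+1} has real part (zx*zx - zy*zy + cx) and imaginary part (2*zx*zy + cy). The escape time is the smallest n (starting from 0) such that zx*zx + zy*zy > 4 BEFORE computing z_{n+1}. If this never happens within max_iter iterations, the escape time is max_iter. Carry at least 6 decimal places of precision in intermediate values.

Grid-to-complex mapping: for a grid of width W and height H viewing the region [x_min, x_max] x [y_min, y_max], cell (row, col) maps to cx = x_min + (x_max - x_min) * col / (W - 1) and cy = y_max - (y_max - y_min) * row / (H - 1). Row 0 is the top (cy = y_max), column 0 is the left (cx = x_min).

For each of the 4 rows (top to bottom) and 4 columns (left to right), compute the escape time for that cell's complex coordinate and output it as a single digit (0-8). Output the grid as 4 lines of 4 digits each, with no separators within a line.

Answer: 1122
1233
3355
8888

Derivation:
(row=0, col=0): c = -1.8300 + 1.5000i → escape time 1
(row=0, col=1): c = -1.5333 + 1.5000i → escape time 1
(row=0, col=2): c = -1.2367 + 1.5000i → escape time 2
(row=0, col=3): c = -0.9400 + 1.5000i → escape time 2
(row=1, col=0): c = -1.8300 + 0.9967i → escape time 1
(row=1, col=1): c = -1.5333 + 0.9967i → escape time 2
(row=1, col=2): c = -1.2367 + 0.9967i → escape time 3
(row=1, col=3): c = -0.9400 + 0.9967i → escape time 3
(row=2, col=0): c = -1.8300 + 0.4933i → escape time 3
(row=2, col=1): c = -1.5333 + 0.4933i → escape time 3
(row=2, col=2): c = -1.2367 + 0.4933i → escape time 5
(row=2, col=3): c = -0.9400 + 0.4933i → escape time 5
(row=3, col=0): c = -1.8300 + -0.0100i → escape time 8
(row=3, col=1): c = -1.5333 + -0.0100i → escape time 8
(row=3, col=2): c = -1.2367 + -0.0100i → escape time 8
(row=3, col=3): c = -0.9400 + -0.0100i → escape time 8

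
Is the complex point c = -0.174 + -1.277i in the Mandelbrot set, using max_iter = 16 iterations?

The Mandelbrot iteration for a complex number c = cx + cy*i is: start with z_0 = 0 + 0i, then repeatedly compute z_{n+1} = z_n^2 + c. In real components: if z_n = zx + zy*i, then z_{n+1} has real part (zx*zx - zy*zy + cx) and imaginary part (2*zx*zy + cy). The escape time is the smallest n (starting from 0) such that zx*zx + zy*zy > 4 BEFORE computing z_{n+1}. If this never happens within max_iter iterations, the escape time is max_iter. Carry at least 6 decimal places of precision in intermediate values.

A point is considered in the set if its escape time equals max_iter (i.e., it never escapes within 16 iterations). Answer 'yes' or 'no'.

Answer: no

Derivation:
z_0 = 0 + 0i, c = -0.1740 + -1.2770i
Iter 1: z = -0.1740 + -1.2770i, |z|^2 = 1.6610
Iter 2: z = -1.7745 + -0.8326i, |z|^2 = 3.8419
Iter 3: z = 2.2815 + 1.6778i, |z|^2 = 8.0202
Escaped at iteration 3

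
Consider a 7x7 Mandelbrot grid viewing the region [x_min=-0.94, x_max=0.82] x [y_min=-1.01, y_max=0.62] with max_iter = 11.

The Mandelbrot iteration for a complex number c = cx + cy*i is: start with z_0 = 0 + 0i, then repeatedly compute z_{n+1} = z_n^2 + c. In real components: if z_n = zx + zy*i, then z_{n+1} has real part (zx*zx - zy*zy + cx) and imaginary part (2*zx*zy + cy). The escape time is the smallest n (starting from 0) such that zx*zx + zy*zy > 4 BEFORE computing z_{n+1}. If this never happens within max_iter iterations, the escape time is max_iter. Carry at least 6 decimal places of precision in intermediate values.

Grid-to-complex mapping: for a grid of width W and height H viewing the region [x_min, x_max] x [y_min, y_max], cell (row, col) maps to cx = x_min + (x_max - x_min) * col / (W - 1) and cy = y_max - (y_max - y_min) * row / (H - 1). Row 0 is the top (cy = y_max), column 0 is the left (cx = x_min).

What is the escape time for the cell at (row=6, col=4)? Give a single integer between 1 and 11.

z_0 = 0 + 0i, c = 0.2333 + -1.0100i
Iter 1: z = 0.2333 + -1.0100i, |z|^2 = 1.0745
Iter 2: z = -0.7323 + -1.4813i, |z|^2 = 2.7306
Iter 3: z = -1.4247 + 1.1596i, |z|^2 = 3.3746
Iter 4: z = 0.9184 + -4.3143i, |z|^2 = 19.4566
Escaped at iteration 4

Answer: 4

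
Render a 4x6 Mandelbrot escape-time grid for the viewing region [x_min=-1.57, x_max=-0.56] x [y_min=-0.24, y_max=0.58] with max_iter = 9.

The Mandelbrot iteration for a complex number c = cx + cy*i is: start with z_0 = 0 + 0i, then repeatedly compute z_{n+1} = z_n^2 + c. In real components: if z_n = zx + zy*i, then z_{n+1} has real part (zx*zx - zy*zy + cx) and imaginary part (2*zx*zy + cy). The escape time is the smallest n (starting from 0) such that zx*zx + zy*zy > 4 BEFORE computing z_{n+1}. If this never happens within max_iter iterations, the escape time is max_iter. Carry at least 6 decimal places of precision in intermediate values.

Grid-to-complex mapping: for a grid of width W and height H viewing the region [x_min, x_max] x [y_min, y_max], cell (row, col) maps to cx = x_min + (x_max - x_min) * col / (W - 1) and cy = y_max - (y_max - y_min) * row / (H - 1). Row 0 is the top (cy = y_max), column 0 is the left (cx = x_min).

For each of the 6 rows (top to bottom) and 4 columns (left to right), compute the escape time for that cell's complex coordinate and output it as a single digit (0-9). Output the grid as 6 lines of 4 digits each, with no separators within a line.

(row=0, col=0): c = -1.5700 + 0.5800i → escape time 3
(row=0, col=1): c = -1.2333 + 0.5800i → escape time 3
(row=0, col=2): c = -0.8967 + 0.5800i → escape time 5
(row=0, col=3): c = -0.5600 + 0.5800i → escape time 9
(row=1, col=0): c = -1.5700 + 0.4160i → escape time 3
(row=1, col=1): c = -1.2333 + 0.4160i → escape time 8
(row=1, col=2): c = -0.8967 + 0.4160i → escape time 7
(row=1, col=3): c = -0.5600 + 0.4160i → escape time 9
(row=2, col=0): c = -1.5700 + 0.2520i → escape time 5
(row=2, col=1): c = -1.2333 + 0.2520i → escape time 9
(row=2, col=2): c = -0.8967 + 0.2520i → escape time 9
(row=2, col=3): c = -0.5600 + 0.2520i → escape time 9
(row=3, col=0): c = -1.5700 + 0.0880i → escape time 6
(row=3, col=1): c = -1.2333 + 0.0880i → escape time 9
(row=3, col=2): c = -0.8967 + 0.0880i → escape time 9
(row=3, col=3): c = -0.5600 + 0.0880i → escape time 9
(row=4, col=0): c = -1.5700 + -0.0760i → escape time 7
(row=4, col=1): c = -1.2333 + -0.0760i → escape time 9
(row=4, col=2): c = -0.8967 + -0.0760i → escape time 9
(row=4, col=3): c = -0.5600 + -0.0760i → escape time 9
(row=5, col=0): c = -1.5700 + -0.2400i → escape time 5
(row=5, col=1): c = -1.2333 + -0.2400i → escape time 9
(row=5, col=2): c = -0.8967 + -0.2400i → escape time 9
(row=5, col=3): c = -0.5600 + -0.2400i → escape time 9

Answer: 3359
3879
5999
6999
7999
5999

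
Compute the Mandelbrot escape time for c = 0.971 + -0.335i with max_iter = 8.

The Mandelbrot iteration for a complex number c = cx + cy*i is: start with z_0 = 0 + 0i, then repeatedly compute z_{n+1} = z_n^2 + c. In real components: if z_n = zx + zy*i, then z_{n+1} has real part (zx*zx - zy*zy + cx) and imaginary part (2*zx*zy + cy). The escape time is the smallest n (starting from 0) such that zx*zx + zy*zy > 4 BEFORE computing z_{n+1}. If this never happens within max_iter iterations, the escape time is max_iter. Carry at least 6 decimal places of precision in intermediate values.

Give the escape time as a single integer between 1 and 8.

z_0 = 0 + 0i, c = 0.9710 + -0.3350i
Iter 1: z = 0.9710 + -0.3350i, |z|^2 = 1.0551
Iter 2: z = 1.8016 + -0.9856i, |z|^2 = 4.2172
Escaped at iteration 2

Answer: 2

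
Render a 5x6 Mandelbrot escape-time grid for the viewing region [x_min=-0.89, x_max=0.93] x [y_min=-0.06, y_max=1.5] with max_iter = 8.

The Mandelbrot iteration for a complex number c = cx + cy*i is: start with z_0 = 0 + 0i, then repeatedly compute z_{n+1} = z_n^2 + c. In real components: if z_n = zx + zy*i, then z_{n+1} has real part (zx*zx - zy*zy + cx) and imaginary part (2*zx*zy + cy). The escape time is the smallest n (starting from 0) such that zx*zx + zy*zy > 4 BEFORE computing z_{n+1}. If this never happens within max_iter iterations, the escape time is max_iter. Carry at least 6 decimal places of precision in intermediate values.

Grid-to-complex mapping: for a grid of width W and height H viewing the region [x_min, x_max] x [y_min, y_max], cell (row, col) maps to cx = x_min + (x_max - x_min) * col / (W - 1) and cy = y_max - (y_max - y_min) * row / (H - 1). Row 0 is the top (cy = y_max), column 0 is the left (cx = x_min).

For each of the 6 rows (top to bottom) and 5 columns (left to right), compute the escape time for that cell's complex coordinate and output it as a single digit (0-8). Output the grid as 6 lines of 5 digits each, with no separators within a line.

Answer: 22222
33322
35832
58852
88863
88853

Derivation:
(row=0, col=0): c = -0.8900 + 1.5000i → escape time 2
(row=0, col=1): c = -0.4350 + 1.5000i → escape time 2
(row=0, col=2): c = 0.0200 + 1.5000i → escape time 2
(row=0, col=3): c = 0.4750 + 1.5000i → escape time 2
(row=0, col=4): c = 0.9300 + 1.5000i → escape time 2
(row=1, col=0): c = -0.8900 + 1.1880i → escape time 3
(row=1, col=1): c = -0.4350 + 1.1880i → escape time 3
(row=1, col=2): c = 0.0200 + 1.1880i → escape time 3
(row=1, col=3): c = 0.4750 + 1.1880i → escape time 2
(row=1, col=4): c = 0.9300 + 1.1880i → escape time 2
(row=2, col=0): c = -0.8900 + 0.8760i → escape time 3
(row=2, col=1): c = -0.4350 + 0.8760i → escape time 5
(row=2, col=2): c = 0.0200 + 0.8760i → escape time 8
(row=2, col=3): c = 0.4750 + 0.8760i → escape time 3
(row=2, col=4): c = 0.9300 + 0.8760i → escape time 2
(row=3, col=0): c = -0.8900 + 0.5640i → escape time 5
(row=3, col=1): c = -0.4350 + 0.5640i → escape time 8
(row=3, col=2): c = 0.0200 + 0.5640i → escape time 8
(row=3, col=3): c = 0.4750 + 0.5640i → escape time 5
(row=3, col=4): c = 0.9300 + 0.5640i → escape time 2
(row=4, col=0): c = -0.8900 + 0.2520i → escape time 8
(row=4, col=1): c = -0.4350 + 0.2520i → escape time 8
(row=4, col=2): c = 0.0200 + 0.2520i → escape time 8
(row=4, col=3): c = 0.4750 + 0.2520i → escape time 6
(row=4, col=4): c = 0.9300 + 0.2520i → escape time 3
(row=5, col=0): c = -0.8900 + -0.0600i → escape time 8
(row=5, col=1): c = -0.4350 + -0.0600i → escape time 8
(row=5, col=2): c = 0.0200 + -0.0600i → escape time 8
(row=5, col=3): c = 0.4750 + -0.0600i → escape time 5
(row=5, col=4): c = 0.9300 + -0.0600i → escape time 3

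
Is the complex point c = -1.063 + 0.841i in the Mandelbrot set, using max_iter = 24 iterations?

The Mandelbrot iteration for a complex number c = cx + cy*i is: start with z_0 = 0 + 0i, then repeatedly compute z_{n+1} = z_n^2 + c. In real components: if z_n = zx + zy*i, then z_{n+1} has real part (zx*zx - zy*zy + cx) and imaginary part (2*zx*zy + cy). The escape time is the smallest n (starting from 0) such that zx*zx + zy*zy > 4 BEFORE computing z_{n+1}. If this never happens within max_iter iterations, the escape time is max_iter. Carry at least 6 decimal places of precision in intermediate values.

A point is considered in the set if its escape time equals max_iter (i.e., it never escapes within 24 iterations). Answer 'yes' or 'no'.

z_0 = 0 + 0i, c = -1.0630 + 0.8410i
Iter 1: z = -1.0630 + 0.8410i, |z|^2 = 1.8372
Iter 2: z = -0.6403 + -0.9470i, |z|^2 = 1.3067
Iter 3: z = -1.5497 + 2.0537i, |z|^2 = 6.6194
Escaped at iteration 3

Answer: no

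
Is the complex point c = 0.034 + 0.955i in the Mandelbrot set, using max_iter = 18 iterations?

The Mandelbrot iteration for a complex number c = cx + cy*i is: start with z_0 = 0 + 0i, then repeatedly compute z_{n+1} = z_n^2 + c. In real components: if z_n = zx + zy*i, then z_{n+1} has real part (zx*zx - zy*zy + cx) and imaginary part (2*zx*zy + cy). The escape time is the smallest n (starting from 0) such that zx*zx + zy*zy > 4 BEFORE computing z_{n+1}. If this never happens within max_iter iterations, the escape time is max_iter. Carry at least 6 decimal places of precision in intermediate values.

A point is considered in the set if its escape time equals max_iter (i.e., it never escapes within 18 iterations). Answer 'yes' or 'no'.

Answer: no

Derivation:
z_0 = 0 + 0i, c = 0.0340 + 0.9550i
Iter 1: z = 0.0340 + 0.9550i, |z|^2 = 0.9132
Iter 2: z = -0.8769 + 1.0199i, |z|^2 = 1.8092
Iter 3: z = -0.2374 + -0.8337i, |z|^2 = 0.7514
Iter 4: z = -0.6047 + 1.3508i, |z|^2 = 2.1904
Iter 5: z = -1.4250 + -0.6787i, |z|^2 = 2.4913
Iter 6: z = 1.6040 + 2.8894i, |z|^2 = 10.9210
Escaped at iteration 6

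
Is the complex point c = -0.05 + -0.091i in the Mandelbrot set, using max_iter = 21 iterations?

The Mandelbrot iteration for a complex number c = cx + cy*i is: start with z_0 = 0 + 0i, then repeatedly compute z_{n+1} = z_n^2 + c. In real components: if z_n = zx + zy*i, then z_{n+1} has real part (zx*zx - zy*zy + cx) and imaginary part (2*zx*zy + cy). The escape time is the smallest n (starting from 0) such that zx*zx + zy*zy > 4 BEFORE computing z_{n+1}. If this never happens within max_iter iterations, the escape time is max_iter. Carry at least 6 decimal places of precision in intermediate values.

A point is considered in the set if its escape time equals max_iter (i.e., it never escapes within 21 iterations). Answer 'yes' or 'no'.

z_0 = 0 + 0i, c = -0.0500 + -0.0910i
Iter 1: z = -0.0500 + -0.0910i, |z|^2 = 0.0108
Iter 2: z = -0.0558 + -0.0819i, |z|^2 = 0.0098
Iter 3: z = -0.0536 + -0.0819i, |z|^2 = 0.0096
Iter 4: z = -0.0538 + -0.0822i, |z|^2 = 0.0097
Iter 5: z = -0.0539 + -0.0821i, |z|^2 = 0.0096
Iter 6: z = -0.0538 + -0.0822i, |z|^2 = 0.0096
Iter 7: z = -0.0538 + -0.0822i, |z|^2 = 0.0096
Iter 8: z = -0.0538 + -0.0822i, |z|^2 = 0.0096
Iter 9: z = -0.0538 + -0.0822i, |z|^2 = 0.0096
Iter 10: z = -0.0538 + -0.0822i, |z|^2 = 0.0096
Iter 11: z = -0.0538 + -0.0822i, |z|^2 = 0.0096
Iter 12: z = -0.0538 + -0.0822i, |z|^2 = 0.0096
Iter 13: z = -0.0538 + -0.0822i, |z|^2 = 0.0096
Iter 14: z = -0.0538 + -0.0822i, |z|^2 = 0.0096
Iter 15: z = -0.0538 + -0.0822i, |z|^2 = 0.0096
Iter 16: z = -0.0538 + -0.0822i, |z|^2 = 0.0096
Iter 17: z = -0.0538 + -0.0822i, |z|^2 = 0.0096
Iter 18: z = -0.0538 + -0.0822i, |z|^2 = 0.0096
Iter 19: z = -0.0538 + -0.0822i, |z|^2 = 0.0096
Iter 20: z = -0.0538 + -0.0822i, |z|^2 = 0.0096
Did not escape in 21 iterations → in set

Answer: yes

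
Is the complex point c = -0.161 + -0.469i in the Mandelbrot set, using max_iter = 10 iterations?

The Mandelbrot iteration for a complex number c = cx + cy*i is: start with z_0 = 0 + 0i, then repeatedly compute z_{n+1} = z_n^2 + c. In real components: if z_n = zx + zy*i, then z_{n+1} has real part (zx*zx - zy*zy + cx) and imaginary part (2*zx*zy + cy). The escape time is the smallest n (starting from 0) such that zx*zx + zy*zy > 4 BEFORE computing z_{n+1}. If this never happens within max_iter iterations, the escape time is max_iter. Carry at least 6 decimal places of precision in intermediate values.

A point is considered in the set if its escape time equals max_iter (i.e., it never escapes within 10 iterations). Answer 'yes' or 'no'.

Answer: yes

Derivation:
z_0 = 0 + 0i, c = -0.1610 + -0.4690i
Iter 1: z = -0.1610 + -0.4690i, |z|^2 = 0.2459
Iter 2: z = -0.3550 + -0.3180i, |z|^2 = 0.2272
Iter 3: z = -0.1361 + -0.2432i, |z|^2 = 0.0777
Iter 4: z = -0.2016 + -0.4028i, |z|^2 = 0.2029
Iter 5: z = -0.2826 + -0.3066i, |z|^2 = 0.1738
Iter 6: z = -0.1751 + -0.2957i, |z|^2 = 0.1181
Iter 7: z = -0.2178 + -0.3654i, |z|^2 = 0.1810
Iter 8: z = -0.2471 + -0.3098i, |z|^2 = 0.1571
Iter 9: z = -0.1959 + -0.3159i, |z|^2 = 0.1382
Did not escape in 10 iterations → in set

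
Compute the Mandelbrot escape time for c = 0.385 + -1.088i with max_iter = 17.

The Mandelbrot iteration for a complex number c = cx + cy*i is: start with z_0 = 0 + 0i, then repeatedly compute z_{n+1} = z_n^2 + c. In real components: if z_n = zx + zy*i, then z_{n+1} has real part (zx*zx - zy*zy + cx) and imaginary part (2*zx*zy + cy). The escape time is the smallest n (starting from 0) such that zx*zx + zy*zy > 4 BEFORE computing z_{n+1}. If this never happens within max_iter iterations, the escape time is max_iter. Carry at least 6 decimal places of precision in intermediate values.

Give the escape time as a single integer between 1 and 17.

Answer: 2

Derivation:
z_0 = 0 + 0i, c = 0.3850 + -1.0880i
Iter 1: z = 0.3850 + -1.0880i, |z|^2 = 1.3320
Iter 2: z = -0.6505 + -1.9258i, |z|^2 = 4.1317
Escaped at iteration 2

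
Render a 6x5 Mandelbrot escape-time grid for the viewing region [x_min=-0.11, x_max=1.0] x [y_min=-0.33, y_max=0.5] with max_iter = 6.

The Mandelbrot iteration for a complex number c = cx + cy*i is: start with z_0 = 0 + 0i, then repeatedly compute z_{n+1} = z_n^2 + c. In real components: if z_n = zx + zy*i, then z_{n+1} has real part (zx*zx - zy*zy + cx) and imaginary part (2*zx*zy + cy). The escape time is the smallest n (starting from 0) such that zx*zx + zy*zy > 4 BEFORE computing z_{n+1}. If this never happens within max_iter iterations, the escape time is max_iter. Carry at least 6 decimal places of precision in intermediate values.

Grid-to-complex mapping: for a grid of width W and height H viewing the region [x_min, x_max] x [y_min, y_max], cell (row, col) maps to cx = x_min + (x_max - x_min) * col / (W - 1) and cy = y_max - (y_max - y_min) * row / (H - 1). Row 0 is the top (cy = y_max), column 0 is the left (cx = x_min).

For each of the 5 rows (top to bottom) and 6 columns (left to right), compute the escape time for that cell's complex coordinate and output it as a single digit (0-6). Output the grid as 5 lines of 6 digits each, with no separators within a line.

Answer: 666432
666432
666432
666432
666432

Derivation:
(row=0, col=0): c = -0.1100 + 0.5000i → escape time 6
(row=0, col=1): c = 0.1120 + 0.5000i → escape time 6
(row=0, col=2): c = 0.3340 + 0.5000i → escape time 6
(row=0, col=3): c = 0.5560 + 0.5000i → escape time 4
(row=0, col=4): c = 0.7780 + 0.5000i → escape time 3
(row=0, col=5): c = 1.0000 + 0.5000i → escape time 2
(row=1, col=0): c = -0.1100 + 0.2925i → escape time 6
(row=1, col=1): c = 0.1120 + 0.2925i → escape time 6
(row=1, col=2): c = 0.3340 + 0.2925i → escape time 6
(row=1, col=3): c = 0.5560 + 0.2925i → escape time 4
(row=1, col=4): c = 0.7780 + 0.2925i → escape time 3
(row=1, col=5): c = 1.0000 + 0.2925i → escape time 2
(row=2, col=0): c = -0.1100 + 0.0850i → escape time 6
(row=2, col=1): c = 0.1120 + 0.0850i → escape time 6
(row=2, col=2): c = 0.3340 + 0.0850i → escape time 6
(row=2, col=3): c = 0.5560 + 0.0850i → escape time 4
(row=2, col=4): c = 0.7780 + 0.0850i → escape time 3
(row=2, col=5): c = 1.0000 + 0.0850i → escape time 2
(row=3, col=0): c = -0.1100 + -0.1225i → escape time 6
(row=3, col=1): c = 0.1120 + -0.1225i → escape time 6
(row=3, col=2): c = 0.3340 + -0.1225i → escape time 6
(row=3, col=3): c = 0.5560 + -0.1225i → escape time 4
(row=3, col=4): c = 0.7780 + -0.1225i → escape time 3
(row=3, col=5): c = 1.0000 + -0.1225i → escape time 2
(row=4, col=0): c = -0.1100 + -0.3300i → escape time 6
(row=4, col=1): c = 0.1120 + -0.3300i → escape time 6
(row=4, col=2): c = 0.3340 + -0.3300i → escape time 6
(row=4, col=3): c = 0.5560 + -0.3300i → escape time 4
(row=4, col=4): c = 0.7780 + -0.3300i → escape time 3
(row=4, col=5): c = 1.0000 + -0.3300i → escape time 2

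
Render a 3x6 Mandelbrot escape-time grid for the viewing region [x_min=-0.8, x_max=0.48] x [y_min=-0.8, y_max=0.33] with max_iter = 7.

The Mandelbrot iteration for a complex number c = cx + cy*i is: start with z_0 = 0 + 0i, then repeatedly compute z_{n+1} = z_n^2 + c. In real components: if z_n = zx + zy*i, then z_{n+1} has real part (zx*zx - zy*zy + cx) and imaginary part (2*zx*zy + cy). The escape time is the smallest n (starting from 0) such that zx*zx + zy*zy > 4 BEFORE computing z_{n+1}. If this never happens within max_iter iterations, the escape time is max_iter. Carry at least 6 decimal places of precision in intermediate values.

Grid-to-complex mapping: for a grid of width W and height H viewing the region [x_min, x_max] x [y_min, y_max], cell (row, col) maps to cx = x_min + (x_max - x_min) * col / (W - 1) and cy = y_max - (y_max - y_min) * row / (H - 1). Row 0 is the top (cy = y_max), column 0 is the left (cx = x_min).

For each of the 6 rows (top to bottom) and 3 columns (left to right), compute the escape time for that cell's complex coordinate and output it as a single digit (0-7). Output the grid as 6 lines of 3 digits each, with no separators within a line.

(row=0, col=0): c = -0.8000 + 0.3300i → escape time 7
(row=0, col=1): c = -0.1600 + 0.3300i → escape time 7
(row=0, col=2): c = 0.4800 + 0.3300i → escape time 6
(row=1, col=0): c = -0.8000 + 0.1040i → escape time 7
(row=1, col=1): c = -0.1600 + 0.1040i → escape time 7
(row=1, col=2): c = 0.4800 + 0.1040i → escape time 5
(row=2, col=0): c = -0.8000 + -0.1220i → escape time 7
(row=2, col=1): c = -0.1600 + -0.1220i → escape time 7
(row=2, col=2): c = 0.4800 + -0.1220i → escape time 5
(row=3, col=0): c = -0.8000 + -0.3480i → escape time 7
(row=3, col=1): c = -0.1600 + -0.3480i → escape time 7
(row=3, col=2): c = 0.4800 + -0.3480i → escape time 7
(row=4, col=0): c = -0.8000 + -0.5740i → escape time 5
(row=4, col=1): c = -0.1600 + -0.5740i → escape time 7
(row=4, col=2): c = 0.4800 + -0.5740i → escape time 5
(row=5, col=0): c = -0.8000 + -0.8000i → escape time 4
(row=5, col=1): c = -0.1600 + -0.8000i → escape time 7
(row=5, col=2): c = 0.4800 + -0.8000i → escape time 3

Answer: 776
775
775
777
575
473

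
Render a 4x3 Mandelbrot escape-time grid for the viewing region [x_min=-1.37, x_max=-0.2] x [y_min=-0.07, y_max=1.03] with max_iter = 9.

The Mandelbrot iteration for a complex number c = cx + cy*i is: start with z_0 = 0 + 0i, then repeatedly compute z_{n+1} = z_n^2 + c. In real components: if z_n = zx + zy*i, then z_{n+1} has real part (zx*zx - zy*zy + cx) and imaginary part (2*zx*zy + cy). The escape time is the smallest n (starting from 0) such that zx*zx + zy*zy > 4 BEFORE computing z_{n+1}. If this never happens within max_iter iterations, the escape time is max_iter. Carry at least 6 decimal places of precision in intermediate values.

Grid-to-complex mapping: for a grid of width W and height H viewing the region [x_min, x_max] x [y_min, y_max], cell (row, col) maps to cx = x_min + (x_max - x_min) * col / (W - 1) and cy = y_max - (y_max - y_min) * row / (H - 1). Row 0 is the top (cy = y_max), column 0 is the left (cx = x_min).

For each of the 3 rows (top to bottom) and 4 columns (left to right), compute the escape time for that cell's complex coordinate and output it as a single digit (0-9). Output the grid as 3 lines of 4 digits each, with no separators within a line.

(row=0, col=0): c = -1.3700 + 1.0300i → escape time 3
(row=0, col=1): c = -0.9800 + 1.0300i → escape time 3
(row=0, col=2): c = -0.5900 + 1.0300i → escape time 4
(row=0, col=3): c = -0.2000 + 1.0300i → escape time 7
(row=1, col=0): c = -1.3700 + 0.4800i → escape time 4
(row=1, col=1): c = -0.9800 + 0.4800i → escape time 5
(row=1, col=2): c = -0.5900 + 0.4800i → escape time 9
(row=1, col=3): c = -0.2000 + 0.4800i → escape time 9
(row=2, col=0): c = -1.3700 + -0.0700i → escape time 9
(row=2, col=1): c = -0.9800 + -0.0700i → escape time 9
(row=2, col=2): c = -0.5900 + -0.0700i → escape time 9
(row=2, col=3): c = -0.2000 + -0.0700i → escape time 9

Answer: 3347
4599
9999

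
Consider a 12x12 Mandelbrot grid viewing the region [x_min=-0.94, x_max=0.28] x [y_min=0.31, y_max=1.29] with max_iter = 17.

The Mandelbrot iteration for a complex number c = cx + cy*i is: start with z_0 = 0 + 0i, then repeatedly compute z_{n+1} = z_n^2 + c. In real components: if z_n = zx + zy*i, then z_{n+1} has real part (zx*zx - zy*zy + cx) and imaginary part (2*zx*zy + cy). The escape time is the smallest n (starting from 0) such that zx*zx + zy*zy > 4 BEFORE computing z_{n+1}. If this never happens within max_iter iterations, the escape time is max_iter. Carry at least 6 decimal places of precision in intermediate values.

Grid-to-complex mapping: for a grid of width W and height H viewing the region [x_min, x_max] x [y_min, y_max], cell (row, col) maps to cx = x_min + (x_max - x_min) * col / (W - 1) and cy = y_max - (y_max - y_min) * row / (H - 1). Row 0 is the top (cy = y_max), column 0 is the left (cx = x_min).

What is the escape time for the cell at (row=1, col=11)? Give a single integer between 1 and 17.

Answer: 2

Derivation:
z_0 = 0 + 0i, c = 0.2800 + 1.2009i
Iter 1: z = 0.2800 + 1.2009i, |z|^2 = 1.5206
Iter 2: z = -1.0838 + 1.8734i, |z|^2 = 4.6843
Escaped at iteration 2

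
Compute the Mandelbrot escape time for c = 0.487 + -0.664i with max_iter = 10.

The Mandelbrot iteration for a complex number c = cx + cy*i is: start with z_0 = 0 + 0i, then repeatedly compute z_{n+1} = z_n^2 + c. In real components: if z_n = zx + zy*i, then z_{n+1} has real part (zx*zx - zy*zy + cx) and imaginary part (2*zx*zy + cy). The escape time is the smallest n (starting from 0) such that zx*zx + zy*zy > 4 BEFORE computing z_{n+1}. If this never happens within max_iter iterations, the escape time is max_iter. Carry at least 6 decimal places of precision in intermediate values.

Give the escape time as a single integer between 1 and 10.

z_0 = 0 + 0i, c = 0.4870 + -0.6640i
Iter 1: z = 0.4870 + -0.6640i, |z|^2 = 0.6781
Iter 2: z = 0.2833 + -1.3107i, |z|^2 = 1.7983
Iter 3: z = -1.1508 + -1.4066i, |z|^2 = 3.3028
Iter 4: z = -0.1672 + 2.5734i, |z|^2 = 6.6502
Escaped at iteration 4

Answer: 4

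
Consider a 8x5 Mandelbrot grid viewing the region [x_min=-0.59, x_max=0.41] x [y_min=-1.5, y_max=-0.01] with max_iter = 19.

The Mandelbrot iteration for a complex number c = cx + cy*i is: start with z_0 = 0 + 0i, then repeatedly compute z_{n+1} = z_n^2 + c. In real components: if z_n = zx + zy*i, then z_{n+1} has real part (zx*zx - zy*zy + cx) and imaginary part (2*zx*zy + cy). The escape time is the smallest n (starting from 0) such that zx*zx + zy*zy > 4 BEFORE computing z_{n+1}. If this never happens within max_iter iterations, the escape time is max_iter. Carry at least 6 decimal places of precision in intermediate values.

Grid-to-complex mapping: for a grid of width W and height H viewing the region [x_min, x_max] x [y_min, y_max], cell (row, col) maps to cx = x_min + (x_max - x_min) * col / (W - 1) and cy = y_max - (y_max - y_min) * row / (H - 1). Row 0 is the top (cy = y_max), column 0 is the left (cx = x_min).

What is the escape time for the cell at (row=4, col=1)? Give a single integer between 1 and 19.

Answer: 2

Derivation:
z_0 = 0 + 0i, c = -0.4471 + -1.5000i
Iter 1: z = -0.4471 + -1.5000i, |z|^2 = 2.4499
Iter 2: z = -2.4972 + -0.1586i, |z|^2 = 6.2612
Escaped at iteration 2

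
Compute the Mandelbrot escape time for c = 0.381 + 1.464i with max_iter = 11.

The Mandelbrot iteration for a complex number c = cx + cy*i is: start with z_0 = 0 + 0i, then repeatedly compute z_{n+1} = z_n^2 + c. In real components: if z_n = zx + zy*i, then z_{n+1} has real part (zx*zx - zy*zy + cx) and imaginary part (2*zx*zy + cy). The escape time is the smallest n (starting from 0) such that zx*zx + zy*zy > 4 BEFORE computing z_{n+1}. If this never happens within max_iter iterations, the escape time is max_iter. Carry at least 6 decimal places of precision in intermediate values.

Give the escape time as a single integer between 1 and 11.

Answer: 2

Derivation:
z_0 = 0 + 0i, c = 0.3810 + 1.4640i
Iter 1: z = 0.3810 + 1.4640i, |z|^2 = 2.2885
Iter 2: z = -1.6171 + 2.5796i, |z|^2 = 9.2693
Escaped at iteration 2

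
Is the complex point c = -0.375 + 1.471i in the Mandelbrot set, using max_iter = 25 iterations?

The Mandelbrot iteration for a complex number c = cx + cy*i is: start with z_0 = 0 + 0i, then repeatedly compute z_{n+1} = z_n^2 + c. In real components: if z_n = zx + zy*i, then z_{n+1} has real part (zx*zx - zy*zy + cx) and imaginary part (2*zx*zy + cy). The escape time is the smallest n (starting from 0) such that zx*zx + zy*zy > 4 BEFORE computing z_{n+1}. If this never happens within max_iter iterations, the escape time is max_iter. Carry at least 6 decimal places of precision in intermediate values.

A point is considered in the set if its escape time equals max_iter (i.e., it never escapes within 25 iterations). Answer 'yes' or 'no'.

z_0 = 0 + 0i, c = -0.3750 + 1.4710i
Iter 1: z = -0.3750 + 1.4710i, |z|^2 = 2.3045
Iter 2: z = -2.3982 + 0.3678i, |z|^2 = 5.8867
Escaped at iteration 2

Answer: no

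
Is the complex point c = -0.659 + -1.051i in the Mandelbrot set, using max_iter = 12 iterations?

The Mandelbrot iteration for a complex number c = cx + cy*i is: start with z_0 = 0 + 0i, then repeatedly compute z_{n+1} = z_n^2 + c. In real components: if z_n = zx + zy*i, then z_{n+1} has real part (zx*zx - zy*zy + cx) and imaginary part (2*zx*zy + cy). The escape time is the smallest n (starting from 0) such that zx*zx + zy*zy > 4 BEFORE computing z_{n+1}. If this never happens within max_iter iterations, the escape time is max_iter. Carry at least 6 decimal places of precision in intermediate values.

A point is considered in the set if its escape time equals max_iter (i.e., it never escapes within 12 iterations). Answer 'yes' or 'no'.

z_0 = 0 + 0i, c = -0.6590 + -1.0510i
Iter 1: z = -0.6590 + -1.0510i, |z|^2 = 1.5389
Iter 2: z = -1.3293 + 0.3342i, |z|^2 = 1.8788
Iter 3: z = 0.9964 + -1.9396i, |z|^2 = 4.7547
Escaped at iteration 3

Answer: no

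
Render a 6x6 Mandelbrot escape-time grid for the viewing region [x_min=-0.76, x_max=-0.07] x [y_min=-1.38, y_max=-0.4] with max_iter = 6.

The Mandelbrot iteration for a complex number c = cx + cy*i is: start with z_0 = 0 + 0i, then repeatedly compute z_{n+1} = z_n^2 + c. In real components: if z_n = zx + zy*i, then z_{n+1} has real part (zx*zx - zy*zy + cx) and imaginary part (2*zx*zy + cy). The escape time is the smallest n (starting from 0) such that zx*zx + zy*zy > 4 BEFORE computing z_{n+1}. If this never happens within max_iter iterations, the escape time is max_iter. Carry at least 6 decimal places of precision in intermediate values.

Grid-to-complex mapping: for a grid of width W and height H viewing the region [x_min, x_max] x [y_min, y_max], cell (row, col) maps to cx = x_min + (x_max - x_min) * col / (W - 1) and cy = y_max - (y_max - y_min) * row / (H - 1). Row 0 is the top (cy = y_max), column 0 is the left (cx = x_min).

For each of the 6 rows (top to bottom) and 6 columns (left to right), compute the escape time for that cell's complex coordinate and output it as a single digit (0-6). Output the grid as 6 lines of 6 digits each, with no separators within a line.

(row=0, col=0): c = -0.7600 + -0.4000i → escape time 6
(row=0, col=1): c = -0.6220 + -0.4000i → escape time 6
(row=0, col=2): c = -0.4840 + -0.4000i → escape time 6
(row=0, col=3): c = -0.3460 + -0.4000i → escape time 6
(row=0, col=4): c = -0.2080 + -0.4000i → escape time 6
(row=0, col=5): c = -0.0700 + -0.4000i → escape time 6
(row=1, col=0): c = -0.7600 + -0.5960i → escape time 6
(row=1, col=1): c = -0.6220 + -0.5960i → escape time 6
(row=1, col=2): c = -0.4840 + -0.5960i → escape time 6
(row=1, col=3): c = -0.3460 + -0.5960i → escape time 6
(row=1, col=4): c = -0.2080 + -0.5960i → escape time 6
(row=1, col=5): c = -0.0700 + -0.5960i → escape time 6
(row=2, col=0): c = -0.7600 + -0.7920i → escape time 4
(row=2, col=1): c = -0.6220 + -0.7920i → escape time 4
(row=2, col=2): c = -0.4840 + -0.7920i → escape time 6
(row=2, col=3): c = -0.3460 + -0.7920i → escape time 6
(row=2, col=4): c = -0.2080 + -0.7920i → escape time 6
(row=2, col=5): c = -0.0700 + -0.7920i → escape time 6
(row=3, col=0): c = -0.7600 + -0.9880i → escape time 3
(row=3, col=1): c = -0.6220 + -0.9880i → escape time 4
(row=3, col=2): c = -0.4840 + -0.9880i → escape time 4
(row=3, col=3): c = -0.3460 + -0.9880i → escape time 5
(row=3, col=4): c = -0.2080 + -0.9880i → escape time 6
(row=3, col=5): c = -0.0700 + -0.9880i → escape time 6
(row=4, col=0): c = -0.7600 + -1.1840i → escape time 3
(row=4, col=1): c = -0.6220 + -1.1840i → escape time 3
(row=4, col=2): c = -0.4840 + -1.1840i → escape time 3
(row=4, col=3): c = -0.3460 + -1.1840i → escape time 3
(row=4, col=4): c = -0.2080 + -1.1840i → escape time 3
(row=4, col=5): c = -0.0700 + -1.1840i → escape time 3
(row=5, col=0): c = -0.7600 + -1.3800i → escape time 2
(row=5, col=1): c = -0.6220 + -1.3800i → escape time 2
(row=5, col=2): c = -0.4840 + -1.3800i → escape time 2
(row=5, col=3): c = -0.3460 + -1.3800i → escape time 2
(row=5, col=4): c = -0.2080 + -1.3800i → escape time 2
(row=5, col=5): c = -0.0700 + -1.3800i → escape time 2

Answer: 666666
666666
446666
344566
333333
222222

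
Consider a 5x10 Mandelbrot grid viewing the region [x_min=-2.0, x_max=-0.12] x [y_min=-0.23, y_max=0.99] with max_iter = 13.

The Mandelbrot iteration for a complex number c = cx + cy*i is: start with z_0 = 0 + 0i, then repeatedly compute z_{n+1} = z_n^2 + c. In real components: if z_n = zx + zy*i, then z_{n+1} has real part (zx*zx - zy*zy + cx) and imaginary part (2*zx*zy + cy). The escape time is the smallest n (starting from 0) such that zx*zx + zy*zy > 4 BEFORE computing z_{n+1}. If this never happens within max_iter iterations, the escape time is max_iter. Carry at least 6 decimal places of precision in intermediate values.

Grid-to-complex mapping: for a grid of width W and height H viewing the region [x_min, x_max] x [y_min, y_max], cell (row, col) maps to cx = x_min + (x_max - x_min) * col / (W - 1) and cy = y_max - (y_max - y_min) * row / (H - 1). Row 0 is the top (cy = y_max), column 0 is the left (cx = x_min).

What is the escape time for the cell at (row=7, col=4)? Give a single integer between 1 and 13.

Answer: 13

Derivation:
z_0 = 0 + 0i, c = -0.1200 + 0.0411i
Iter 1: z = -0.1200 + 0.0411i, |z|^2 = 0.0161
Iter 2: z = -0.1073 + 0.0312i, |z|^2 = 0.0125
Iter 3: z = -0.1095 + 0.0344i, |z|^2 = 0.0132
Iter 4: z = -0.1092 + 0.0336i, |z|^2 = 0.0131
Iter 5: z = -0.1092 + 0.0338i, |z|^2 = 0.0131
Iter 6: z = -0.1092 + 0.0337i, |z|^2 = 0.0131
Iter 7: z = -0.1092 + 0.0337i, |z|^2 = 0.0131
Iter 8: z = -0.1092 + 0.0337i, |z|^2 = 0.0131
Iter 9: z = -0.1092 + 0.0337i, |z|^2 = 0.0131
Iter 10: z = -0.1092 + 0.0337i, |z|^2 = 0.0131
Iter 11: z = -0.1092 + 0.0337i, |z|^2 = 0.0131
Iter 12: z = -0.1092 + 0.0337i, |z|^2 = 0.0131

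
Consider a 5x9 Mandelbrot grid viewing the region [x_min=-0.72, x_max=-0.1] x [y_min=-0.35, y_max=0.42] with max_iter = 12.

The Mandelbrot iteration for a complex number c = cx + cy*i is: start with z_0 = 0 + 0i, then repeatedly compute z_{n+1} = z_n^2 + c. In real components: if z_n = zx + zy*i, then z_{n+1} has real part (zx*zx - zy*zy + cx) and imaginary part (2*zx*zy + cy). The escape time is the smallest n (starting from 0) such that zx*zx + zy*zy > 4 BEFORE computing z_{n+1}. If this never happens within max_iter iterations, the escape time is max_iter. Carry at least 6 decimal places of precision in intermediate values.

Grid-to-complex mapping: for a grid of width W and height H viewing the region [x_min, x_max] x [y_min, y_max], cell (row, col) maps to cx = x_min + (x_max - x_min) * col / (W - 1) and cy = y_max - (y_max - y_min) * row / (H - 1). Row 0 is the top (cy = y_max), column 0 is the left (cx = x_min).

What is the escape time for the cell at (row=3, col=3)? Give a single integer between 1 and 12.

z_0 = 0 + 0i, c = -0.2550 + 0.1312i
Iter 1: z = -0.2550 + 0.1312i, |z|^2 = 0.0823
Iter 2: z = -0.2072 + 0.0643i, |z|^2 = 0.0471
Iter 3: z = -0.2162 + 0.1046i, |z|^2 = 0.0577
Iter 4: z = -0.2192 + 0.0860i, |z|^2 = 0.0554
Iter 5: z = -0.2144 + 0.0935i, |z|^2 = 0.0547
Iter 6: z = -0.2178 + 0.0911i, |z|^2 = 0.0557
Iter 7: z = -0.2159 + 0.0915i, |z|^2 = 0.0550
Iter 8: z = -0.2168 + 0.0917i, |z|^2 = 0.0554
Iter 9: z = -0.2164 + 0.0915i, |z|^2 = 0.0552
Iter 10: z = -0.2165 + 0.0917i, |z|^2 = 0.0553
Iter 11: z = -0.2165 + 0.0916i, |z|^2 = 0.0553

Answer: 12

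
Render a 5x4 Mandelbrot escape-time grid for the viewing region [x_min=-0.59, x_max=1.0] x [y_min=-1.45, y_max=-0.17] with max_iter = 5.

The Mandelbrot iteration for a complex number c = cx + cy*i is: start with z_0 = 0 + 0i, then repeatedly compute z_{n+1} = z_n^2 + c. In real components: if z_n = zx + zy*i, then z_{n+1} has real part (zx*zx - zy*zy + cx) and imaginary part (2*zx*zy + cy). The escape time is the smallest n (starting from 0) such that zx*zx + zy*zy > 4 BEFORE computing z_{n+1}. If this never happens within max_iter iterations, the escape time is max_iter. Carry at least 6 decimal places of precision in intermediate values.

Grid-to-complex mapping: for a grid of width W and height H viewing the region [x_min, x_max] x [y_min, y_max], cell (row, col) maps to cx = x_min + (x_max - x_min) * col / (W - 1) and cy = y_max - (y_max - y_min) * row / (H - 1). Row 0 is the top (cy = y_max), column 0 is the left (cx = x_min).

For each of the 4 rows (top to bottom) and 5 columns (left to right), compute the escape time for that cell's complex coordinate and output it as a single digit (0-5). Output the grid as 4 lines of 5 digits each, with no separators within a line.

(row=0, col=0): c = -0.5900 + -0.1700i → escape time 5
(row=0, col=1): c = -0.1925 + -0.1700i → escape time 5
(row=0, col=2): c = 0.2050 + -0.1700i → escape time 5
(row=0, col=3): c = 0.6025 + -0.1700i → escape time 4
(row=0, col=4): c = 1.0000 + -0.1700i → escape time 2
(row=1, col=0): c = -0.5900 + -0.5967i → escape time 5
(row=1, col=1): c = -0.1925 + -0.5967i → escape time 5
(row=1, col=2): c = 0.2050 + -0.5967i → escape time 5
(row=1, col=3): c = 0.6025 + -0.5967i → escape time 3
(row=1, col=4): c = 1.0000 + -0.5967i → escape time 2
(row=2, col=0): c = -0.5900 + -1.0233i → escape time 4
(row=2, col=1): c = -0.1925 + -1.0233i → escape time 5
(row=2, col=2): c = 0.2050 + -1.0233i → escape time 4
(row=2, col=3): c = 0.6025 + -1.0233i → escape time 2
(row=2, col=4): c = 1.0000 + -1.0233i → escape time 2
(row=3, col=0): c = -0.5900 + -1.4500i → escape time 2
(row=3, col=1): c = -0.1925 + -1.4500i → escape time 2
(row=3, col=2): c = 0.2050 + -1.4500i → escape time 2
(row=3, col=3): c = 0.6025 + -1.4500i → escape time 2
(row=3, col=4): c = 1.0000 + -1.4500i → escape time 2

Answer: 55542
55532
45422
22222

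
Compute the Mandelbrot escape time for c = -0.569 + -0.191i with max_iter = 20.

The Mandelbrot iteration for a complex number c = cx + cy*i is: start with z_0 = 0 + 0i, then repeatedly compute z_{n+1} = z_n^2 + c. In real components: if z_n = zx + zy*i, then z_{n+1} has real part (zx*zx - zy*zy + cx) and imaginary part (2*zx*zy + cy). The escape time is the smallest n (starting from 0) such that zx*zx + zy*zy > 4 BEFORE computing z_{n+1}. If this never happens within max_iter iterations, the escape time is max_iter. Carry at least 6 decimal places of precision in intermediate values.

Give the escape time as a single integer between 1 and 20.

Answer: 20

Derivation:
z_0 = 0 + 0i, c = -0.5690 + -0.1910i
Iter 1: z = -0.5690 + -0.1910i, |z|^2 = 0.3602
Iter 2: z = -0.2817 + 0.0264i, |z|^2 = 0.0801
Iter 3: z = -0.4903 + -0.2059i, |z|^2 = 0.2828
Iter 4: z = -0.3710 + 0.0109i, |z|^2 = 0.1377
Iter 5: z = -0.4315 + -0.1991i, |z|^2 = 0.2258
Iter 6: z = -0.4224 + -0.0192i, |z|^2 = 0.1788
Iter 7: z = -0.3909 + -0.1748i, |z|^2 = 0.1834
Iter 8: z = -0.4467 + -0.0544i, |z|^2 = 0.2025
Iter 9: z = -0.3724 + -0.1424i, |z|^2 = 0.1590
Iter 10: z = -0.4506 + -0.0849i, |z|^2 = 0.2103
Iter 11: z = -0.3732 + -0.1145i, |z|^2 = 0.1524
Iter 12: z = -0.4429 + -0.1056i, |z|^2 = 0.2073
Iter 13: z = -0.3840 + -0.0975i, |z|^2 = 0.1570
Iter 14: z = -0.4310 + -0.1161i, |z|^2 = 0.1993
Iter 15: z = -0.3967 + -0.0909i, |z|^2 = 0.1656
Iter 16: z = -0.4199 + -0.1189i, |z|^2 = 0.1904
Iter 17: z = -0.4068 + -0.0912i, |z|^2 = 0.1738
Iter 18: z = -0.4118 + -0.1168i, |z|^2 = 0.1832
Iter 19: z = -0.4131 + -0.0948i, |z|^2 = 0.1796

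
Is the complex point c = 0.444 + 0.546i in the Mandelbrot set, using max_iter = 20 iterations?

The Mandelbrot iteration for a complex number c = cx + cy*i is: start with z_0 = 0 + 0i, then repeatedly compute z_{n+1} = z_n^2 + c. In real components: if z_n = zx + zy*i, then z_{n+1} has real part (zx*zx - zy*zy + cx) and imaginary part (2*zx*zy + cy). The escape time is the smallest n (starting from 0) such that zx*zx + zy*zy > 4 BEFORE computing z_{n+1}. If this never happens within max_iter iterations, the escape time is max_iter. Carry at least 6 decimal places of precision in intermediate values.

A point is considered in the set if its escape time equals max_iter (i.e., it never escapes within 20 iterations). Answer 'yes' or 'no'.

Answer: no

Derivation:
z_0 = 0 + 0i, c = 0.4440 + 0.5460i
Iter 1: z = 0.4440 + 0.5460i, |z|^2 = 0.4953
Iter 2: z = 0.3430 + 1.0308i, |z|^2 = 1.1803
Iter 3: z = -0.5010 + 1.2532i, |z|^2 = 1.8215
Iter 4: z = -0.8755 + -0.7097i, |z|^2 = 1.2702
Iter 5: z = 0.7069 + 1.7887i, |z|^2 = 3.6991
Iter 6: z = -2.2556 + 3.0749i, |z|^2 = 14.5430
Escaped at iteration 6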